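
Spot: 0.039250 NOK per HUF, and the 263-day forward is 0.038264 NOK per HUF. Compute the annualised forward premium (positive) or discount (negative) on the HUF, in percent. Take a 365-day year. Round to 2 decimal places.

T = 263/365 years.
HUF trades forward at -2.51210% vs spot over the period.
×(1/T) gives -3.49% p.a.

-3.49%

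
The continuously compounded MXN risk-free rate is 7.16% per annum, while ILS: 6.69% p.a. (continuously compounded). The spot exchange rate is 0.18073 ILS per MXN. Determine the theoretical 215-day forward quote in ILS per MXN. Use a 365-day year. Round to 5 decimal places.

0.18023

T = 215/365 years.
ILS accumulates by e^(0.0669×215/365) = 1.0401936.
Growth of 1 MXN over T: e^(0.0716×215/365) = 1.0430774.
So F = 0.18073 × 1.0401936 / 1.0430774 = 0.1802303 (ILS/MXN).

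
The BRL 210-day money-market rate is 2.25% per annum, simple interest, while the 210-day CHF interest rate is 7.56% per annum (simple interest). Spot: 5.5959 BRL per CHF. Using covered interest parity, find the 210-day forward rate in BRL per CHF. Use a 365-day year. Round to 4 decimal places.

5.4321

T = 210/365 years.
BRL accumulates by 1 + 0.0225×210/365 = 1.0129452.
CHF accumulates by 1 + 0.0756×210/365 = 1.0434959.
Forward (BRL per CHF) = 5.5959 × 1.0129452 / 1.0434959 = 5.432067.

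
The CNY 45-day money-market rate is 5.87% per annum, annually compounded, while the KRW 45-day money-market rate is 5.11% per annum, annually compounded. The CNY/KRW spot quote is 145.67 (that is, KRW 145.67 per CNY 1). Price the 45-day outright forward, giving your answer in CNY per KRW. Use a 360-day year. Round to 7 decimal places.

T = 45/360 years.
KRW accumulates by (1 + 0.0511)^(45/360) = 1.0062491.
Growth of 1 CNY over T: (1 + 0.0587)^(45/360) = 1.0071557.
CIP: F = S · (grow KRW)/(grow CNY) = 145.67 × 1.0062491/1.0071557 = 145.5389 KRW per CNY.
Quoted the other way: 1/145.5389 = 0.0068710 CNY per KRW.

0.0068710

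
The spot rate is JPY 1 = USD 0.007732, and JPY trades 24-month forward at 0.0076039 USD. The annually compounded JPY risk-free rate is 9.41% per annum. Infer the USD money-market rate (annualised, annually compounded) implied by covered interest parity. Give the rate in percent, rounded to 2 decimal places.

T = 2 years.
F/S = 0.0076039/0.007732 = 0.9834325 = (growth of USD) / (growth of JPY).
JPY growth factor: (1 + 0.0941)^2 = 1.1970548.
Hence g_USD = 1.1772226.
r = 1.1772226^(1/2) − 1 = 0.084999 → 8.50%.

8.50%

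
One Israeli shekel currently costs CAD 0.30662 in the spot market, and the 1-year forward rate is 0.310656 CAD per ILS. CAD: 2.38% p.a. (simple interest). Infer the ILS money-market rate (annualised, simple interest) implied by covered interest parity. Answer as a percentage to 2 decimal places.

T = 1 year.
F/S = 0.310656/0.30662 = 1.0131629 = (growth of CAD) / (growth of ILS).
The CAD side grows by 1 + 0.0238×1 = 1.023800.
That pins the ILS growth at 1.0104989.
(1.0104989 − 1)/T = 0.010499, i.e. 1.05%.

1.05%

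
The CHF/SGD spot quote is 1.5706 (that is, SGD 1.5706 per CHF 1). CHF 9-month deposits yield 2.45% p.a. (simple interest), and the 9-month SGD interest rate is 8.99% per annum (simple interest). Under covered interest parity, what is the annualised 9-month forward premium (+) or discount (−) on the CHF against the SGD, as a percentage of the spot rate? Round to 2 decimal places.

+6.42%

T = 9/12 years.
CIP forward (SGD per CHF) = 1.5706 × 1.067425/1.018375 = 1.6462479.
Annualised premium = (F − S)/S × (1/T) = (1.6462479 − 1.5706)/1.5706 ÷ (9/12) = 6.42%.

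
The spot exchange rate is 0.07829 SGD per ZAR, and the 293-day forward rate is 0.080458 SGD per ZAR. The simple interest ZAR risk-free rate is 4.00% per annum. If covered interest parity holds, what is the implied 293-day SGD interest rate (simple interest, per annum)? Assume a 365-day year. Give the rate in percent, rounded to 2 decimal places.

7.56%

T = 293/365 years.
F/S = 0.080458/0.07829 = 1.0276919 = (growth of SGD) / (growth of ZAR).
ZAR growth factor: 1 + 0.0400×293/365 = 1.0321096.
Hence g_SGD = 1.0606907.
r = (1.0606907 − 1)/(293/365) = 0.075604 → 7.56%.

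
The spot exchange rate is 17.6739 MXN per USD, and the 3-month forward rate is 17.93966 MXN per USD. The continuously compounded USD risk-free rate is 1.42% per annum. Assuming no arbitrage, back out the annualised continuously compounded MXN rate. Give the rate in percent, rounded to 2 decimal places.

T = 3/12 years.
CIP gives F = S · g_MXN/g_USD, so g_MXN/g_USD = 17.93966/17.6739 = 1.0150369.
USD growth factor: e^(0.0142×3/12) = 1.0035563.
So the MXN growth factor = 1.0186467.
r = ln(1.0186467)/(3/12) = 0.073900 → 7.39%.

7.39%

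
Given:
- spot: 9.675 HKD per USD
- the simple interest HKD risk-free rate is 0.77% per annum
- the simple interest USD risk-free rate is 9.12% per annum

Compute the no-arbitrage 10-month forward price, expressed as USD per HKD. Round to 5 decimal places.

0.11051

T = 10/12 years.
Growth of 1 HKD over T: 1 + 0.0077×10/12 = 1.0064167.
Growth of 1 USD over T: 1 + 0.0912×10/12 = 1.076000.
Forward (HKD per USD) = 9.675 × 1.0064167 / 1.076000 = 9.049332.
Quoted the other way: 1/9.049332 = 0.11051 USD per HKD.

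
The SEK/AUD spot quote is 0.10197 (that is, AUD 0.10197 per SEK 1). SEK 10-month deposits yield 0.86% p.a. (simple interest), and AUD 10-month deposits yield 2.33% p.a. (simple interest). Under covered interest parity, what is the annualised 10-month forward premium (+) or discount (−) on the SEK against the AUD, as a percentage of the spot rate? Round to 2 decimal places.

T = 10/12 years.
CIP forward (AUD per SEK) = 0.10197 × 1.0194167/1.0071667 = 0.10321024.
Annualised premium = (F − S)/S × (1/T) = (0.10321024 − 0.10197)/0.10197 ÷ (10/12) = 1.46%.

+1.46%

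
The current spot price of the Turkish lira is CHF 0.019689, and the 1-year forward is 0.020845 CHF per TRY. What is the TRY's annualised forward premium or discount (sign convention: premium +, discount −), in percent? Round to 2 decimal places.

+5.87%

T = 1 year.
(F − S)/S = (0.020845 − 0.019689)/0.019689 = 0.0587130.
×(1/T) gives 5.87% p.a.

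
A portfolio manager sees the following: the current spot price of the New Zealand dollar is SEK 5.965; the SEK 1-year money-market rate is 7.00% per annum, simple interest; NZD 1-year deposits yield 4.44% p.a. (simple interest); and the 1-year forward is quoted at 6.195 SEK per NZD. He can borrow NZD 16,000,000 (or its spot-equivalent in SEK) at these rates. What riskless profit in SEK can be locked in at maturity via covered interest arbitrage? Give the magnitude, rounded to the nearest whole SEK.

SEK 1,400,128

T = 1 year.
Route A — deposit NZD, sell forward: 16,000,000 × 1.044400 × 6.195 = SEK 103,520,928.00.
Route B — convert at spot, deposit SEK: 16,000,000 × 5.965 × 1.070000 = SEK 102,120,800.00.
The quoted forward overvalues NZD, so borrow SEK, buy NZD at spot, deposit the NZD at 4.44%, and sell the proceeds forward at 6.195.
Arbitrage profit = |103,520,928.00 − 102,120,800.00| = SEK 1,400,128.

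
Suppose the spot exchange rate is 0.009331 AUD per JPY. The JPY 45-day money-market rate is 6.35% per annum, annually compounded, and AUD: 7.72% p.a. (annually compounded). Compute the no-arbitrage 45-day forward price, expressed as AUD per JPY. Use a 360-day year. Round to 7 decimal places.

T = 45/360 years.
Growth of 1 AUD over T: (1 + 0.0772)^(45/360) = 1.009339.
Growth of 1 JPY over T: (1 + 0.0635)^(45/360) = 1.0077254.
So F = 0.009331 × 1.009339 / 1.0077254 = 0.009345941 (AUD/JPY).

0.0093459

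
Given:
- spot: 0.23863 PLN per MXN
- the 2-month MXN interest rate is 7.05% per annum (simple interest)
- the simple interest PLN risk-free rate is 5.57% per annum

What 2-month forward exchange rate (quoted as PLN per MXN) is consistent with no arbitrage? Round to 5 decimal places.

T = 2/12 years.
Growth of 1 PLN over T: 1 + 0.0557×2/12 = 1.0092833.
Growth of 1 MXN over T: 1 + 0.0705×2/12 = 1.011750.
Forward (PLN per MXN) = 0.23863 × 1.0092833 / 1.011750 = 0.2380482.

0.23805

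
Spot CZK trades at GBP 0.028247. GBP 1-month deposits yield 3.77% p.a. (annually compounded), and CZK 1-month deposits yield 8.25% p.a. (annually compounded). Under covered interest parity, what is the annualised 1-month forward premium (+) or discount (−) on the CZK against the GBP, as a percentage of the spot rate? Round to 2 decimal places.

T = 1/12 years.
F = S · g_GBP/g_CZK = 0.028247 × 1.0030887/1.006628 = 0.028147684.
(F − S)/S ÷ T = (0.028147684 − 0.028247)/0.028247/(1/12) = -0.042192 → -4.22%.

-4.22%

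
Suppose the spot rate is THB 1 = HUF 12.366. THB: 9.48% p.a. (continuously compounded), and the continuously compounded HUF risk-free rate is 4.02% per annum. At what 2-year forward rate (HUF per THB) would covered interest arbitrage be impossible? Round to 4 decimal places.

T = 2 years.
HUF accumulates by e^(0.0402×2) = 1.08372047.
THB accumulates by e^(0.0948×2) = 1.20876599.
CIP: F = S · (grow HUF)/(grow THB) = 12.366 × 1.08372047/1.20876599 = 11.086751 HUF per THB.

11.0868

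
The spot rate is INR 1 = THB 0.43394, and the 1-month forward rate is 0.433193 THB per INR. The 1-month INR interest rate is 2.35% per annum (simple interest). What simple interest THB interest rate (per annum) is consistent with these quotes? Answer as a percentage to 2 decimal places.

T = 1/12 years.
CIP gives F = S · g_THB/g_INR, so g_THB/g_INR = 0.433193/0.43394 = 0.9982786.
INR growth factor: 1 + 0.0235×1/12 = 1.0019583.
So the THB growth factor = 1.0002335.
(1.0002335 − 1)/T = 0.002802, i.e. 0.28%.

0.28%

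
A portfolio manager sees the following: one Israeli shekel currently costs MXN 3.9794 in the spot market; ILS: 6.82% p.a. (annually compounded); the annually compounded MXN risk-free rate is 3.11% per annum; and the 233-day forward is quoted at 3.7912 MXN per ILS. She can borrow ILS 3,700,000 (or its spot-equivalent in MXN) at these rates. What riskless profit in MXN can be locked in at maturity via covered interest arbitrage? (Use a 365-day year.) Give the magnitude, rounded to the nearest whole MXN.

MXN 383,638

T = 233/365 years.
Invest the ILS and cover forward: 3,700,000 × 1.0430149827 × 3.7912 = MXN 14,630,830.09.
Convert at spot and invest in MXN: 3,700,000 × 3.9794 × 1.0197427804 = MXN 15,014,468.36.
The quoted forward undervalues ILS, so borrow ILS, convert to MXN at spot, deposit the MXN at 3.11%, and buy ILS forward at 3.7912 to cover the loan.
Arbitrage profit = |14,630,830.09 − 15,014,468.36| = MXN 383,638.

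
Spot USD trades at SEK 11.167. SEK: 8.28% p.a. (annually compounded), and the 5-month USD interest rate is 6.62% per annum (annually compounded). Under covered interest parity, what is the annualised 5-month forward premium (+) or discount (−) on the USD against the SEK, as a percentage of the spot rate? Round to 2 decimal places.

T = 5/12 years.
F = S · g_SEK/g_USD = 11.167 × 1.0337014/1.0270686 = 11.239116.
Annualised premium = (F − S)/S × (1/T) = (11.239116 − 11.167)/11.167 ÷ (5/12) = 1.55%.

+1.55%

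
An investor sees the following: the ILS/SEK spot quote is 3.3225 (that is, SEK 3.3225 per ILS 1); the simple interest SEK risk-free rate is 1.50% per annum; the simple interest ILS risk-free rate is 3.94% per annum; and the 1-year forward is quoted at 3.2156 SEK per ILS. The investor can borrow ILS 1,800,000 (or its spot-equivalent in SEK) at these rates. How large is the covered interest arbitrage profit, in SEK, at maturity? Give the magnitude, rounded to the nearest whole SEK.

SEK 54,077

T = 1 year.
Route A — deposit ILS, sell forward: 1,800,000 × 1.039400 × 3.2156 = SEK 6,016,130.35.
Route B — convert at spot, deposit SEK: 1,800,000 × 3.3225 × 1.015000 = SEK 6,070,207.50.
The quoted forward undervalues ILS, so borrow ILS, convert to SEK at spot, deposit the SEK at 1.50%, and buy ILS forward at 3.2156 to cover the loan.
Arbitrage profit = |6,016,130.35 − 6,070,207.50| = SEK 54,077.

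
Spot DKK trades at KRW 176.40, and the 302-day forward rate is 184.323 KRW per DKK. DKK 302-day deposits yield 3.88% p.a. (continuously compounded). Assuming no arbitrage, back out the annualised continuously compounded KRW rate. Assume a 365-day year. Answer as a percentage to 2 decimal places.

9.19%

T = 302/365 years.
F/S = 184.323/176.4 = 1.0449150 = (growth of KRW) / (growth of DKK).
DKK growth factor: e^(0.0388×302/365) = 1.0326239.
So the KRW growth factor = 1.0790042.
Take logs: ln 1.0790042 / (302/365) = 0.091901, so 9.19%.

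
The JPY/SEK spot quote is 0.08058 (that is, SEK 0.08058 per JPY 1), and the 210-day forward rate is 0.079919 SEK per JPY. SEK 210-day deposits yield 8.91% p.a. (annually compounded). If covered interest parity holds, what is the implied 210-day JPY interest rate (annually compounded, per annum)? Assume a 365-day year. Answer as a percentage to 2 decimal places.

10.48%

T = 210/365 years.
F/S = 0.079919/0.08058 = 0.9917970 = (growth of SEK) / (growth of JPY).
The SEK side grows by (1 + 0.0891)^(210/365) = 1.0503321.
So the JPY growth factor = 1.0590192.
r = 1.0590192^(365/210) − 1 = 0.104804 → 10.48%.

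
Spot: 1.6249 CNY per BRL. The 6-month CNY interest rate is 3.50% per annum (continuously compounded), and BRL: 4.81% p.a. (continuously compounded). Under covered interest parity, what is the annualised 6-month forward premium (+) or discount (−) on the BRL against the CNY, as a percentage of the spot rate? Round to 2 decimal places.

T = 6/12 years.
CIP forward (CNY per BRL) = 1.6249 × 1.017654/1.0243415 = 1.6142917.
(F − S)/S ÷ T = (1.6142917 − 1.6249)/1.6249/(6/12) = -0.013057 → -1.31%.

-1.31%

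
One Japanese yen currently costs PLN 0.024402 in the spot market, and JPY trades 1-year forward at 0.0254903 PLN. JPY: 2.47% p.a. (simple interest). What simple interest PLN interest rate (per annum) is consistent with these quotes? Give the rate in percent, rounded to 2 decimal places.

7.04%

T = 1 year.
CIP gives F = S · g_PLN/g_JPY, so g_PLN/g_JPY = 0.0254903/0.024402 = 1.0445988.
JPY growth factor: 1 + 0.0247×1 = 1.024700.
Hence g_PLN = 1.0704004.
r = (1.0704004 − 1)/1 = 0.070400 → 7.04%.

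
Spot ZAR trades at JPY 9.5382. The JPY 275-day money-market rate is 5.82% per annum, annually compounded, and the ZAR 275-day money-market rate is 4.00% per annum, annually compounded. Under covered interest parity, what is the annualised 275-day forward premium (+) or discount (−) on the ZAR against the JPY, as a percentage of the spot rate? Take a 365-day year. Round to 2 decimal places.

+1.75%

T = 275/365 years.
No-arbitrage forward: 9.5382 × 1.0435421 / 1.0299908 = 9.6636914 JPY/ZAR.
(F − S)/S ÷ T = (9.6636914 − 9.5382)/9.5382/(275/365) = 0.017463 → 1.75%.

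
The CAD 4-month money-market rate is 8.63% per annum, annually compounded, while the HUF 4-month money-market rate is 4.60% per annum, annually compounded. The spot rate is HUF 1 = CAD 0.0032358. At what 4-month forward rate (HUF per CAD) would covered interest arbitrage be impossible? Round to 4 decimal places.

305.1727

T = 4/12 years.
CAD accumulates by (1 + 0.0863)^(4/12) = 1.027976673.
HUF growth factor: (1 + 0.0460)^(4/12) = 1.015104052.
So F = 0.0032358 × 1.027976673 / 1.015104052 = 0.00327683346 (CAD/HUF).
Invert for HUF per CAD: 1 / 0.00327683346 = 305.1727.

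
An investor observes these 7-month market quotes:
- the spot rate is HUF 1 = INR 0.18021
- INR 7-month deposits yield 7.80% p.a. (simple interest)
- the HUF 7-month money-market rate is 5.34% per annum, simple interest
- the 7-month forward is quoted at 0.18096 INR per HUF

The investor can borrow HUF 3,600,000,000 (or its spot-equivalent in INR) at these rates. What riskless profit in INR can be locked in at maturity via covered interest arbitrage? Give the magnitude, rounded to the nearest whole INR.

T = 7/12 years.
Keep in HUF, deliver into the forward: 3,600,000,000·1.031150·0.18096 = INR 671,748,854.40.
Swap to INR now, deposit: 3,600,000,000·0.18021·1.045500 = INR 678,274,398.00.
The quoted forward undervalues HUF, so borrow HUF, convert to INR at spot, deposit the INR at 7.80%, and buy HUF forward at 0.18096 to cover the loan.
Profit = 678,274,398.00 − 671,748,854.40 = INR 6,525,544.

INR 6,525,544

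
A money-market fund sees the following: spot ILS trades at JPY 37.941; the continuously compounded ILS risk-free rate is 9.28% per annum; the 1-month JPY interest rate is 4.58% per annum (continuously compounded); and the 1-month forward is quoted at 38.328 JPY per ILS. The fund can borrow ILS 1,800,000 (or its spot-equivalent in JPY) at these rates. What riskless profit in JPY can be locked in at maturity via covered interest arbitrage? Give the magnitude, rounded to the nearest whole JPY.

T = 1/12 years.
Keep in ILS, deliver into the forward: 1,800,000·1.0077633128·38.328 = JPY 69,525,994.06.
Swap to JPY now, deposit: 1,800,000·37.941·1.0038239594 = JPY 68,554,952.72.
The quoted forward overvalues ILS, so borrow JPY, buy ILS at spot, deposit the ILS at 9.28%, and sell the proceeds forward at 38.328.
The gap between the two covered legs is JPY 971,041.

JPY 971,041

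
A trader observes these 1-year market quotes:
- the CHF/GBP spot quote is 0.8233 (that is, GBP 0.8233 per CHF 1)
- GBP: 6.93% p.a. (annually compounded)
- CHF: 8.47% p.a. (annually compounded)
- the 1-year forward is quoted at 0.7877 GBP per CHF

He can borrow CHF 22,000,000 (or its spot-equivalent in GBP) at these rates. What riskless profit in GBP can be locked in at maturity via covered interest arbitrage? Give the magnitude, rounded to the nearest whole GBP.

GBP 570,603

T = 1 year.
Invest the CHF and cover forward: 22,000,000 × 1.084700 × 0.7877 = GBP 18,797,200.18.
Convert at spot and invest in GBP: 22,000,000 × 0.8233 × 1.069300 = GBP 19,367,803.18.
The quoted forward undervalues CHF, so borrow CHF, convert to GBP at spot, deposit the GBP at 6.93%, and buy CHF forward at 0.7877 to cover the loan.
Profit = 19,367,803.18 − 18,797,200.18 = GBP 570,603.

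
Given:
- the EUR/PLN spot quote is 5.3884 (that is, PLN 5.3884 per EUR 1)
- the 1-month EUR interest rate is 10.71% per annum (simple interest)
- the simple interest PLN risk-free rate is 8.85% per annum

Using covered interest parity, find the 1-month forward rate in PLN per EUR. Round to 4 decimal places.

5.3801

T = 1/12 years.
Growth of 1 PLN over T: 1 + 0.0885×1/12 = 1.007375.
EUR accumulates by 1 + 0.1071×1/12 = 1.008925.
Forward (PLN per EUR) = 5.3884 × 1.007375 / 1.008925 = 5.380122.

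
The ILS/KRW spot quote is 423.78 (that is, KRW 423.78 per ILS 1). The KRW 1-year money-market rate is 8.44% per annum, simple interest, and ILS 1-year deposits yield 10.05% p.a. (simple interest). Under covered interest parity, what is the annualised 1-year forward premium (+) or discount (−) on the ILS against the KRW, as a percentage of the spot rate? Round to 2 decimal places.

-1.46%

T = 1 year.
No-arbitrage forward: 423.78 × 1.084400 / 1.100500 = 417.58022 KRW/ILS.
Annualised premium = (F − S)/S × (1/T) = (417.58022 − 423.78)/423.78 ÷ 1 = -1.46%.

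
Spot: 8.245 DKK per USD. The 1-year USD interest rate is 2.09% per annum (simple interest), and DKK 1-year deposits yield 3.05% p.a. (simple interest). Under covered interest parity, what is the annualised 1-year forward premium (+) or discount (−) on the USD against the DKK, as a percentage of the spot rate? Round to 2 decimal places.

+0.94%

T = 1 year.
F = S · g_DKK/g_USD = 8.245 × 1.030500/1.020900 = 8.322532.
Annualised premium = (F − S)/S × (1/T) = (8.322532 − 8.245)/8.245 ÷ 1 = 0.94%.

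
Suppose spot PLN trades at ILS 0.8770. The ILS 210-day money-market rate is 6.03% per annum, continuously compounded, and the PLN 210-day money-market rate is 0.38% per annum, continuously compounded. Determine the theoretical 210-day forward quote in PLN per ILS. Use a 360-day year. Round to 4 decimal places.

1.1033

T = 210/360 years.
Growth of 1 ILS over T: e^(0.0603×210/360) = 1.035801.
PLN accumulates by e^(0.0038×210/360) = 1.0022191.
So F = 0.877 × 1.035801 / 1.0022191 = 0.9063861 (ILS/PLN).
Quoted the other way: 1/0.9063861 = 1.1033 PLN per ILS.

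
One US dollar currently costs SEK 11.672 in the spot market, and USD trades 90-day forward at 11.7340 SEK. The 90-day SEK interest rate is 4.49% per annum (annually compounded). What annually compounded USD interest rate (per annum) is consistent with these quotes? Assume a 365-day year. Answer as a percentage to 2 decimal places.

T = 90/365 years.
CIP gives F = S · g_SEK/g_USD, so g_SEK/g_USD = 11.734/11.672 = 1.0053119.
SEK growth factor: (1 + 0.0449)^(90/365) = 1.0108887.
Hence g_USD = 1.0055473.
Annualise: 1.0055473^(365/90) − 1 = 0.022689 = 2.27%.

2.27%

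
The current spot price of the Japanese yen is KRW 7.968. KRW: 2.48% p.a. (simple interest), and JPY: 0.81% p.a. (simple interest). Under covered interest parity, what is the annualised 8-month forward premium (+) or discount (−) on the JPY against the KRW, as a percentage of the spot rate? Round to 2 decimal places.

+1.66%

T = 8/12 years.
No-arbitrage forward: 7.968 × 1.0165333 / 1.005400 = 8.056234 KRW/JPY.
Annualised premium = (F − S)/S × (1/T) = (8.056234 − 7.968)/7.968 ÷ (8/12) = 1.66%.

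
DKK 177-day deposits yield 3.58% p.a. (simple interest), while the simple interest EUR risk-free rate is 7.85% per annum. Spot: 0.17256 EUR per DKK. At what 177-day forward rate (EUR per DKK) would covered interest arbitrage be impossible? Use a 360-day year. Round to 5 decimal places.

T = 177/360 years.
EUR accumulates by 1 + 0.0785×177/360 = 1.0385958.
Growth of 1 DKK over T: 1 + 0.0358×177/360 = 1.0176017.
CIP: F = S · (grow EUR)/(grow DKK) = 0.17256 × 1.0385958/1.0176017 = 0.1761201 EUR per DKK.

0.17612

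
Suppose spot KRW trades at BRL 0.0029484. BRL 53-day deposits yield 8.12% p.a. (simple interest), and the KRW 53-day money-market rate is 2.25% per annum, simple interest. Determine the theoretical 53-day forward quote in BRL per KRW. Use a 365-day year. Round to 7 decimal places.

T = 53/365 years.
BRL growth factor: 1 + 0.0812×53/365 = 1.0117907.
Growth of 1 KRW over T: 1 + 0.0225×53/365 = 1.0032671.
CIP: F = S · (grow BRL)/(grow KRW) = 0.0029484 × 1.0117907/1.0032671 = 0.002973449 BRL per KRW.

0.0029734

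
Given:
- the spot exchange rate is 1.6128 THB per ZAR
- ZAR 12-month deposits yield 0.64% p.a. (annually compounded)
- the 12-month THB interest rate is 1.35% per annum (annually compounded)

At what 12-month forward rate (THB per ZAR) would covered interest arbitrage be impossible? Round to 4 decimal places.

1.6242

T = 1 year.
THB growth factor: (1 + 0.0135)^1 = 1.013500.
ZAR growth factor: (1 + 0.0064)^1 = 1.006400.
Forward (THB per ZAR) = 1.6128 × 1.013500 / 1.006400 = 1.624178.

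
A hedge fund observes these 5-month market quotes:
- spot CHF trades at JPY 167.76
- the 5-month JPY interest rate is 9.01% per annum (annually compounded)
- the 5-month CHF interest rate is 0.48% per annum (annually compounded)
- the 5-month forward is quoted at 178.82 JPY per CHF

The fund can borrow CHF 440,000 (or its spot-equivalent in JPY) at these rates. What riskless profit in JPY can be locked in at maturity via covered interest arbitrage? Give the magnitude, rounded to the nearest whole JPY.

JPY 2,321,975

T = 5/12 years.
Route A — deposit CHF, sell forward: 440,000 × 1.0019972071 × 178.82 = JPY 78,837,941.85.
Route B — convert at spot, deposit JPY: 440,000 × 167.76 × 1.0365994519 = JPY 76,515,966.58.
The quoted forward overvalues CHF, so borrow JPY, buy CHF at spot, deposit the CHF at 0.48%, and sell the proceeds forward at 178.82.
The gap between the two covered legs is JPY 2,321,975.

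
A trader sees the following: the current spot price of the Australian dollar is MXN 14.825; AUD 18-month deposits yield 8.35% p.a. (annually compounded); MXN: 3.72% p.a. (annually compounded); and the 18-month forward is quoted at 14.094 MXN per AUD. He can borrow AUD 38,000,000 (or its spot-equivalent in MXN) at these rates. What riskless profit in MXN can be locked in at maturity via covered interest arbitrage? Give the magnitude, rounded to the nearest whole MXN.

T = 18/12 years.
Invest the AUD and cover forward: 38,000,000 × 1.1278293013 × 14.094 = MXN 604,033,794.56.
Convert at spot and invest in MXN: 38,000,000 × 14.825 × 1.05631576664 = MXN 595,075,487.14.
The quoted forward overvalues AUD, so borrow MXN, buy AUD at spot, deposit the AUD at 8.35%, and sell the proceeds forward at 14.094.
Profit = 604,033,794.56 − 595,075,487.14 = MXN 8,958,307.

MXN 8,958,307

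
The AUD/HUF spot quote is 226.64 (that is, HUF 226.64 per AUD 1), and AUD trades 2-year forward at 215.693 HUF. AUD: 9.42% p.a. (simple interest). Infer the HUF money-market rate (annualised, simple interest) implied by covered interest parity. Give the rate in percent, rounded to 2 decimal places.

6.55%

T = 2 years.
F/S = 215.693/226.64 = 0.9516987 = (growth of HUF) / (growth of AUD).
The AUD side grows by 1 + 0.0942×2 = 1.188400.
That pins the HUF growth at 1.1309987.
r = (1.1309987 − 1)/2 = 0.065499 → 6.55%.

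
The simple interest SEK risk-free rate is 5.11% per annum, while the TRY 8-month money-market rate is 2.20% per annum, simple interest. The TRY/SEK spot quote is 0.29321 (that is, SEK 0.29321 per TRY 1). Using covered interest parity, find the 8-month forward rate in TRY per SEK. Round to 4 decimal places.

T = 8/12 years.
SEK accumulates by 1 + 0.0511×8/12 = 1.0340667.
Growth of 1 TRY over T: 1 + 0.0220×8/12 = 1.0146667.
CIP: F = S · (grow SEK)/(grow TRY) = 0.29321 × 1.0340667/1.0146667 = 0.2988161 SEK per TRY.
Invert for TRY per SEK: 1 / 0.2988161 = 3.3465.

3.3465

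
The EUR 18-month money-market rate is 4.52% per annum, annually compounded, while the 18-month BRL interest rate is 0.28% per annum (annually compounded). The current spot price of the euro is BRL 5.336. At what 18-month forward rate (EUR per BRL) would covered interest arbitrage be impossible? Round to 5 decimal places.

0.19942

T = 18/12 years.
BRL growth factor: (1 + 0.0028)^(18/12) = 1.0042029.
EUR accumulates by (1 + 0.0452)^(18/12) = 1.0685605.
CIP: F = S · (grow BRL)/(grow EUR) = 5.336 × 1.0042029/1.0685605 = 5.014622 BRL per EUR.
Quoted the other way: 1/5.014622 = 0.19942 EUR per BRL.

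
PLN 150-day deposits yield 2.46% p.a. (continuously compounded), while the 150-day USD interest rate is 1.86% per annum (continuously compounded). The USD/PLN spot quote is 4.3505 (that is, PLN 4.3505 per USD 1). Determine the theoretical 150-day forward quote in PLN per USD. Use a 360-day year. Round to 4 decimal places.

4.3614

T = 150/360 years.
Growth of 1 PLN over T: e^(0.0246×150/360) = 1.0103027.
Growth of 1 USD over T: e^(0.0186×150/360) = 1.0077801.
So F = 4.3505 × 1.0103027 / 1.0077801 = 4.361390 (PLN/USD).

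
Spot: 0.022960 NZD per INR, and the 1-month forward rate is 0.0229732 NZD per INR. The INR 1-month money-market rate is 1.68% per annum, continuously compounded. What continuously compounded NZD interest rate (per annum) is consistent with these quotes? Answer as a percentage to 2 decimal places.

T = 1/12 years.
F/S = 0.0229732/0.02296 = 1.0005749 = (growth of NZD) / (growth of INR).
INR growth factor: e^(0.0168×1/12) = 1.001401.
Hence g_NZD = 1.0019767.
r = ln(1.0019767)/(1/12) = 0.023697 → 2.37%.

2.37%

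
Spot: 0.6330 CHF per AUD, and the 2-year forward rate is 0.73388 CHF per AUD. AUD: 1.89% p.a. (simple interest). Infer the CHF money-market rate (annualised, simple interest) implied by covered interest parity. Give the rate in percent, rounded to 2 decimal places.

T = 2 years.
F/S = 0.73388/0.633 = 1.1593681 = (growth of CHF) / (growth of AUD).
AUD growth factor: 1 + 0.0189×2 = 1.037800.
So the CHF growth factor = 1.2031922.
r = (1.2031922 − 1)/2 = 0.101596 → 10.16%.

10.16%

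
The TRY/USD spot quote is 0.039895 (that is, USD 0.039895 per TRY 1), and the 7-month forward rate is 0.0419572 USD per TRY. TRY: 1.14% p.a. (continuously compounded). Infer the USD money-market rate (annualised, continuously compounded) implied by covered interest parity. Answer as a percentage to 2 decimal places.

T = 7/12 years.
By CIP, F/S equals the USD-to-TRY growth ratio: 0.0419572/0.039895 = 1.0516907.
TRY growth factor: e^(0.0114×7/12) = 1.0066722.
That pins the USD growth at 1.0587078.
Take logs: ln 1.0587078 / (7/12) = 0.097798, so 9.78%.

9.78%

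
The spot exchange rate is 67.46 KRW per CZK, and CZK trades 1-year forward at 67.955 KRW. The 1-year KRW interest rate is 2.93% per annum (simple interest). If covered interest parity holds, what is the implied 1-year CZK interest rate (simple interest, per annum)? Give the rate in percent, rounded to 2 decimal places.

T = 1 year.
F/S = 67.955/67.46 = 1.0073377 = (growth of KRW) / (growth of CZK).
The KRW side grows by 1 + 0.0293×1 = 1.029300.
Hence g_CZK = 1.0218023.
r = (1.0218023 − 1)/1 = 0.021802 → 2.18%.

2.18%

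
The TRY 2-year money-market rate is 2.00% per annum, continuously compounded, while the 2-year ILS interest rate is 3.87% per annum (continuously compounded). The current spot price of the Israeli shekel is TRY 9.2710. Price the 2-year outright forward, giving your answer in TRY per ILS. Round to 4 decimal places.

T = 2 years.
TRY accumulates by e^(0.0200×2) = 1.0408108.
Growth of 1 ILS over T: e^(0.0387×2) = 1.0804742.
CIP: F = S · (grow TRY)/(grow ILS) = 9.271 × 1.0408108/1.0804742 = 8.930669 TRY per ILS.

8.9307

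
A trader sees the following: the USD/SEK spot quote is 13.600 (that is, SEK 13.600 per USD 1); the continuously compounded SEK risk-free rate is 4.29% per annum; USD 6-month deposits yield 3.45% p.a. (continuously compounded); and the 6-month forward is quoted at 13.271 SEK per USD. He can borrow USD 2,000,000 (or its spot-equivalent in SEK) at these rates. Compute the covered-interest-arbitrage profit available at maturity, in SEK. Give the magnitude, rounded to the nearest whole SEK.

T = 6/12 years.
Keep in USD, deliver into the forward: 2,000,000·1.0173996404·13.271 = SEK 27,003,821.26.
Swap to SEK now, deposit: 2,000,000·13.600·1.021681705 = SEK 27,789,742.38.
The quoted forward undervalues USD, so borrow USD, convert to SEK at spot, deposit the SEK at 4.29%, and buy USD forward at 13.271 to cover the loan.
Profit = 27,789,742.38 − 27,003,821.26 = SEK 785,921.

SEK 785,921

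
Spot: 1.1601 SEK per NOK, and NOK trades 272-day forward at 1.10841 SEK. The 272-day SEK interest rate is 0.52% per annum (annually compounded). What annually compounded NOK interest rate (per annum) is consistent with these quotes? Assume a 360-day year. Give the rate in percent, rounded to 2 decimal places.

6.77%

T = 272/360 years.
CIP gives F = S · g_SEK/g_NOK, so g_SEK/g_NOK = 1.10841/1.1601 = 0.9554435.
The SEK side grows by (1 + 0.0052)^(272/360) = 1.0039264.
That pins the NOK growth at 1.0507439.
r = 1.0507439^(360/272) − 1 = 0.067706 → 6.77%.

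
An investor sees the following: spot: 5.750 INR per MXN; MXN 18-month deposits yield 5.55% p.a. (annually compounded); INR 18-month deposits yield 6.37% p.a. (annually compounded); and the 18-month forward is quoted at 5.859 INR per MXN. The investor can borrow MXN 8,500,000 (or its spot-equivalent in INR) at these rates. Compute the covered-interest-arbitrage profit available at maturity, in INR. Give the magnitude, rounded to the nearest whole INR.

T = 18/12 years.
Invest the MXN and cover forward: 8,500,000 × 1.0843946255 × 5.859 = INR 54,004,478.94.
Convert at spot and invest in INR: 8,500,000 × 5.750 × 1.0970558531 = INR 53,618,604.82.
The quoted forward overvalues MXN, so borrow INR, buy MXN at spot, deposit the MXN at 5.55%, and sell the proceeds forward at 5.859.
Profit = 54,004,478.94 − 53,618,604.82 = INR 385,874.

INR 385,874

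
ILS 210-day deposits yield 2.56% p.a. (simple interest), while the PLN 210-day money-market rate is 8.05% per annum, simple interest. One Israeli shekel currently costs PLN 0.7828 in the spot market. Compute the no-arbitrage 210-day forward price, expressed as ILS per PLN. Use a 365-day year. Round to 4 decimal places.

T = 210/365 years.
PLN growth factor: 1 + 0.0805×210/365 = 1.0463151.
ILS growth factor: 1 + 0.0256×210/365 = 1.0147288.
So F = 0.7828 × 1.0463151 / 1.0147288 = 0.8071669 (PLN/ILS).
Quoted the other way: 1/0.8071669 = 1.2389 ILS per PLN.

1.2389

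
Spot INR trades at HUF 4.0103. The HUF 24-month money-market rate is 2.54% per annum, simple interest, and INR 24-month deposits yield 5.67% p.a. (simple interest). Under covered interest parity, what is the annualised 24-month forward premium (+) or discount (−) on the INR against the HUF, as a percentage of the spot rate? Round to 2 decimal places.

T = 2 years.
F = S · g_HUF/g_INR = 4.0103 × 1.050800/1.113400 = 3.7848242.
Annualised premium = (F − S)/S × (1/T) = (3.7848242 − 4.0103)/4.0103 ÷ 2 = -2.81%.

-2.81%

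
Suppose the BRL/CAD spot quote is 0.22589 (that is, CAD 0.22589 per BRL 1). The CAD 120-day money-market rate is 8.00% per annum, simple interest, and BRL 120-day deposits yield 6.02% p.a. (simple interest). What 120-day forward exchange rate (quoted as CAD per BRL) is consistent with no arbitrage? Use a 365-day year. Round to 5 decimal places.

T = 120/365 years.
CAD growth factor: 1 + 0.0800×120/365 = 1.0263014.
BRL growth factor: 1 + 0.0602×120/365 = 1.0197918.
So F = 0.22589 × 1.0263014 / 1.0197918 = 0.2273319 (CAD/BRL).

0.22733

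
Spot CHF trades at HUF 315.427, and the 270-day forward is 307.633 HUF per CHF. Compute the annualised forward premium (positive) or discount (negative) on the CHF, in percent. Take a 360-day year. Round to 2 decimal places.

T = 270/360 years.
CHF trades forward at -2.47094% vs spot over the period.
Per annum: -0.0247094 / (270/360) = -0.032946 = -3.29%.

-3.29%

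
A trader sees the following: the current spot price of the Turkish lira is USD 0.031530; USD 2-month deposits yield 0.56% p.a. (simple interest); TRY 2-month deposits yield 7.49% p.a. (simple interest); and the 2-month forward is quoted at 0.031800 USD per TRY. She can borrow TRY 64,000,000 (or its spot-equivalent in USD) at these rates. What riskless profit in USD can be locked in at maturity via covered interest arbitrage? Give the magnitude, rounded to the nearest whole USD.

T = 2/12 years.
Invest the TRY and cover forward: 64,000,000 × 1.012483333 × 0.031800 = USD 2,060,606.08.
Convert at spot and invest in USD: 64,000,000 × 0.031530 × 1.000933333 = USD 2,019,803.39.
The quoted forward overvalues TRY, so borrow USD, buy TRY at spot, deposit the TRY at 7.49%, and sell the proceeds forward at 0.031800.
Arbitrage profit = |2,060,606.08 − 2,019,803.39| = USD 40,803.

USD 40,803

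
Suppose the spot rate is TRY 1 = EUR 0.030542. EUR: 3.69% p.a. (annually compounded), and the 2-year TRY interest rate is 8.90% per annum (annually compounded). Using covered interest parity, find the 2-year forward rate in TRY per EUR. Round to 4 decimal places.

T = 2 years.
EUR growth factor: (1 + 0.0369)^2 = 1.07516161.
Growth of 1 TRY over T: (1 + 0.0890)^2 = 1.185921.
Forward (EUR per TRY) = 0.030542 × 1.07516161 / 1.185921 = 0.027689522.
Invert for TRY per EUR: 1 / 0.027689522 = 36.1147.

36.1147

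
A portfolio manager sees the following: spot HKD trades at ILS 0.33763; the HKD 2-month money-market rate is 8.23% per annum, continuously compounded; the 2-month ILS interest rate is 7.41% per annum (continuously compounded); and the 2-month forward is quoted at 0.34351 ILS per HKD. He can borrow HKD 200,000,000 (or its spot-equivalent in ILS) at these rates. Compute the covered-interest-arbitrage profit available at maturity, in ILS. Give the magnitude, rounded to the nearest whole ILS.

ILS 1,285,738

T = 2/12 years.
Keep in HKD, deliver into the forward: 200,000,000·1.0138111717·0.34351 = ILS 69,650,855.12.
Swap to ILS now, deposit: 200,000,000·0.33763·1.0124265762 = ILS 68,365,116.98.
The quoted forward overvalues HKD, so borrow ILS, buy HKD at spot, deposit the HKD at 8.23%, and sell the proceeds forward at 0.34351.
Profit = 69,650,855.12 − 68,365,116.98 = ILS 1,285,738.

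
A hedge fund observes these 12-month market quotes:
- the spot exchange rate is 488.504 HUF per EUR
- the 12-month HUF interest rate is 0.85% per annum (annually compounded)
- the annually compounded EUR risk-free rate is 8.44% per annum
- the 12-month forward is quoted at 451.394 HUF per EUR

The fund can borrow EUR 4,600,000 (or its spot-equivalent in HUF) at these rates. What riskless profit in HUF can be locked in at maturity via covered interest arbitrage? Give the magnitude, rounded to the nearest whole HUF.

T = 1 year.
Invest the EUR and cover forward: 4,600,000 × 1.084400 × 451.394 = HUF 2,251,661,606.56.
Convert at spot and invest in HUF: 4,600,000 × 488.504 × 1.008500 = HUF 2,266,218,906.40.
The quoted forward undervalues EUR, so borrow EUR, convert to HUF at spot, deposit the HUF at 0.85%, and buy EUR forward at 451.394 to cover the loan.
The gap between the two covered legs is HUF 14,557,300.

HUF 14,557,300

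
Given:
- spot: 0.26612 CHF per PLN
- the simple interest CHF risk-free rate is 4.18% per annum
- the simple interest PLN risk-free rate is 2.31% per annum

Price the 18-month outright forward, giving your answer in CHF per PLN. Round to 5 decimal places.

0.27333

T = 18/12 years.
CHF growth factor: 1 + 0.0418×18/12 = 1.062700.
PLN accumulates by 1 + 0.0231×18/12 = 1.034650.
So F = 0.26612 × 1.062700 / 1.034650 = 0.2733347 (CHF/PLN).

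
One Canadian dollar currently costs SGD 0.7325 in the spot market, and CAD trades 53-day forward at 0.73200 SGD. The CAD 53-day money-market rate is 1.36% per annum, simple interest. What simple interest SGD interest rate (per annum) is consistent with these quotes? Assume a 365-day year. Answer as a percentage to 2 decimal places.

0.89%

T = 53/365 years.
By CIP, F/S equals the SGD-to-CAD growth ratio: 0.732/0.7325 = 0.9993174.
CAD growth factor: 1 + 0.0136×53/365 = 1.0019748.
So the SGD growth factor = 1.0012909.
r = (1.0012909 − 1)/(53/365) = 0.008890 → 0.89%.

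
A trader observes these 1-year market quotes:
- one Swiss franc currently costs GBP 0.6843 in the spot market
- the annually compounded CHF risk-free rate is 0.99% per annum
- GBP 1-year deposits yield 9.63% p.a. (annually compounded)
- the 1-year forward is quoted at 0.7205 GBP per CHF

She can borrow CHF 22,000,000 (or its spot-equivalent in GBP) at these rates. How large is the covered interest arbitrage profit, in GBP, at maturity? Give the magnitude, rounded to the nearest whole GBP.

T = 1 year.
Invest the CHF and cover forward: 22,000,000 × 1.009900 × 0.7205 = GBP 16,007,924.90.
Convert at spot and invest in GBP: 22,000,000 × 0.6843 × 1.096300 = GBP 16,504,357.98.
The quoted forward undervalues CHF, so borrow CHF, convert to GBP at spot, deposit the GBP at 9.63%, and buy CHF forward at 0.7205 to cover the loan.
Profit = 16,504,357.98 − 16,007,924.90 = GBP 496,433.

GBP 496,433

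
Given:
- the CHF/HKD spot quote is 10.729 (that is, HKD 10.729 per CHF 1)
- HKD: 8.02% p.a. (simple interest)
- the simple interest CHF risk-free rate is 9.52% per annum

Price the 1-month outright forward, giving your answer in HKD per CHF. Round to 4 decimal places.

T = 1/12 years.
HKD growth factor: 1 + 0.0802×1/12 = 1.00668333.
Growth of 1 CHF over T: 1 + 0.0952×1/12 = 1.00793333.
Forward (HKD per CHF) = 10.729 × 1.00668333 / 1.00793333 = 10.715694.

10.7157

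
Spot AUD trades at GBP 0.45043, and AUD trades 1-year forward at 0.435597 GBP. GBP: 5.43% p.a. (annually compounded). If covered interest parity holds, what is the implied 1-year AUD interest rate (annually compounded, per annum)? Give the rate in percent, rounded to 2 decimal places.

9.02%

T = 1 year.
CIP gives F = S · g_GBP/g_AUD, so g_GBP/g_AUD = 0.435597/0.45043 = 0.9670692.
The GBP side grows by (1 + 0.0543)^1 = 1.054300.
So the AUD growth factor = 1.0902012.
Annualise: 1.0902012^(1/1) − 1 = 0.090201 = 9.02%.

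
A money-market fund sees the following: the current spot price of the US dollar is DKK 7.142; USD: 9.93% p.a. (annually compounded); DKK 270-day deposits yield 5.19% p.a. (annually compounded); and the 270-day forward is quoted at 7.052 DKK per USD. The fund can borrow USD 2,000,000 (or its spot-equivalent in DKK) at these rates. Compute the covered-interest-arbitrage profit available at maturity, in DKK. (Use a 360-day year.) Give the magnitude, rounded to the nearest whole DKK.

DKK 305,395

T = 270/360 years.
Keep in USD, deliver into the forward: 2,000,000·1.0735868195·7.052 = DKK 15,141,868.50.
Swap to DKK now, deposit: 2,000,000·7.142·1.0386777807 = DKK 14,836,473.42.
The quoted forward overvalues USD, so borrow DKK, buy USD at spot, deposit the USD at 9.93%, and sell the proceeds forward at 7.052.
The gap between the two covered legs is DKK 305,395.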